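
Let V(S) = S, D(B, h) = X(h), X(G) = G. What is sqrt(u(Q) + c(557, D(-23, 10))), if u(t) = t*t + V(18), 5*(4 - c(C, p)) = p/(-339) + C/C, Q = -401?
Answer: 4*sqrt(28877996370)/1695 ≈ 401.03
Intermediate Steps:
D(B, h) = h
c(C, p) = 19/5 + p/1695 (c(C, p) = 4 - (p/(-339) + C/C)/5 = 4 - (p*(-1/339) + 1)/5 = 4 - (-p/339 + 1)/5 = 4 - (1 - p/339)/5 = 4 + (-1/5 + p/1695) = 19/5 + p/1695)
u(t) = 18 + t**2 (u(t) = t*t + 18 = t**2 + 18 = 18 + t**2)
sqrt(u(Q) + c(557, D(-23, 10))) = sqrt((18 + (-401)**2) + (19/5 + (1/1695)*10)) = sqrt((18 + 160801) + (19/5 + 2/339)) = sqrt(160819 + 6451/1695) = sqrt(272594656/1695) = 4*sqrt(28877996370)/1695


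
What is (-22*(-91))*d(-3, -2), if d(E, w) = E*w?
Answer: 12012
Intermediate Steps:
(-22*(-91))*d(-3, -2) = (-22*(-91))*(-3*(-2)) = 2002*6 = 12012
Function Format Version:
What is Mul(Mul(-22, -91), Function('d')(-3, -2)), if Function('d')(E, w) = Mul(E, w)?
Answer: 12012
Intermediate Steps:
Mul(Mul(-22, -91), Function('d')(-3, -2)) = Mul(Mul(-22, -91), Mul(-3, -2)) = Mul(2002, 6) = 12012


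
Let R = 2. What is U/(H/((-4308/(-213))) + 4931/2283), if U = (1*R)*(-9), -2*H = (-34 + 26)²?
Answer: -14752746/473485 ≈ -31.158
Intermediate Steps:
H = -32 (H = -(-34 + 26)²/2 = -½*(-8)² = -½*64 = -32)
U = -18 (U = (1*2)*(-9) = 2*(-9) = -18)
U/(H/((-4308/(-213))) + 4931/2283) = -18/(-32/((-4308/(-213))) + 4931/2283) = -18/(-32/((-4308*(-1/213))) + 4931*(1/2283)) = -18/(-32/1436/71 + 4931/2283) = -18/(-32*71/1436 + 4931/2283) = -18/(-568/359 + 4931/2283) = -18/473485/819597 = -18*819597/473485 = -14752746/473485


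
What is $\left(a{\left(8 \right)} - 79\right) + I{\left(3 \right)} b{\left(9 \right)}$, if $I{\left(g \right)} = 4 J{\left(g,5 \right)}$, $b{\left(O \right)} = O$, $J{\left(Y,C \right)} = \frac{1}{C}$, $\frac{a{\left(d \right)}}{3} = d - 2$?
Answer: $- \frac{269}{5} \approx -53.8$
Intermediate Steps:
$a{\left(d \right)} = -6 + 3 d$ ($a{\left(d \right)} = 3 \left(d - 2\right) = 3 \left(-2 + d\right) = -6 + 3 d$)
$I{\left(g \right)} = \frac{4}{5}$
$\left(a{\left(8 \right)} - 79\right) + I{\left(3 \right)} b{\left(9 \right)} = \left(\left(-6 + 3 \cdot 8\right) - 79\right) + \frac{4}{5} \cdot 9 = \left(\left(-6 + 24\right) - 79\right) + \frac{36}{5} = \left(18 - 79\right) + \frac{36}{5} = -61 + \frac{36}{5} = - \frac{269}{5}$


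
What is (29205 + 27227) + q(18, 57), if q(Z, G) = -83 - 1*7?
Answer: 56342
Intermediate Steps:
q(Z, G) = -90 (q(Z, G) = -83 - 7 = -90)
(29205 + 27227) + q(18, 57) = (29205 + 27227) - 90 = 56432 - 90 = 56342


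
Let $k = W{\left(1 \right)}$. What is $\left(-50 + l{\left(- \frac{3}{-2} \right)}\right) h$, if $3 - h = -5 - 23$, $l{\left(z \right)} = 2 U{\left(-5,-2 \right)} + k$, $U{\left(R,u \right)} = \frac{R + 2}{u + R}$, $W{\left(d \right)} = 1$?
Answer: $- \frac{10447}{7} \approx -1492.4$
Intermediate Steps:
$U{\left(R,u \right)} = \frac{2 + R}{R + u}$
$k = 1$
$l{\left(z \right)} = \frac{13}{7}$ ($l{\left(z \right)} = 2 \frac{2 - 5}{-5 - 2} + 1 = 2 \frac{1}{-7} \left(-3\right) + 1 = 2 \left(\left(- \frac{1}{7}\right) \left(-3\right)\right) + 1 = 2 \cdot \frac{3}{7} + 1 = \frac{6}{7} + 1 = \frac{13}{7}$)
$h = 31$ ($h = 3 - \left(-5 - 23\right) = 3 - -28 = 3 + 28 = 31$)
$\left(-50 + l{\left(- \frac{3}{-2} \right)}\right) h = \left(-50 + \frac{13}{7}\right) 31 = \left(- \frac{337}{7}\right) 31 = - \frac{10447}{7}$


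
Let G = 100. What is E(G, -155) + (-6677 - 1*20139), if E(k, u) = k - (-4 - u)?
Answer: -26867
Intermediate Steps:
E(k, u) = 4 + k + u (E(k, u) = k + (4 + u) = 4 + k + u)
E(G, -155) + (-6677 - 1*20139) = (4 + 100 - 155) + (-6677 - 1*20139) = -51 + (-6677 - 20139) = -51 - 26816 = -26867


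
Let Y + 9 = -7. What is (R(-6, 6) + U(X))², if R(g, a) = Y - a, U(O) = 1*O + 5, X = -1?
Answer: 324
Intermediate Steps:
Y = -16 (Y = -9 - 7 = -16)
U(O) = 5 + O (U(O) = O + 5 = 5 + O)
R(g, a) = -16 - a
(R(-6, 6) + U(X))² = ((-16 - 1*6) + (5 - 1))² = ((-16 - 6) + 4)² = (-22 + 4)² = (-18)² = 324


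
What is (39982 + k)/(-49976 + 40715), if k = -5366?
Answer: -34616/9261 ≈ -3.7378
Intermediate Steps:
(39982 + k)/(-49976 + 40715) = (39982 - 5366)/(-49976 + 40715) = 34616/(-9261) = 34616*(-1/9261) = -34616/9261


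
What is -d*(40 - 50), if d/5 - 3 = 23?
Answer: 1300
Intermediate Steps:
d = 130 (d = 15 + 5*23 = 15 + 115 = 130)
-d*(40 - 50) = -130*(40 - 50) = -130*(-10) = -1*(-1300) = 1300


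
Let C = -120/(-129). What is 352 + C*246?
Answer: 24976/43 ≈ 580.84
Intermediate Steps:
C = 40/43 (C = -120*(-1/129) = 40/43 ≈ 0.93023)
352 + C*246 = 352 + (40/43)*246 = 352 + 9840/43 = 24976/43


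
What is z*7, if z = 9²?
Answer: 567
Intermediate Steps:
z = 81
z*7 = 81*7 = 567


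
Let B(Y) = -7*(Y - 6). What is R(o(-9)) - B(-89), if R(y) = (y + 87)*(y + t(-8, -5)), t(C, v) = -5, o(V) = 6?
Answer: -572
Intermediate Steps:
B(Y) = 42 - 7*Y (B(Y) = -7*(-6 + Y) = 42 - 7*Y)
R(y) = (-5 + y)*(87 + y) (R(y) = (y + 87)*(y - 5) = (87 + y)*(-5 + y) = (-5 + y)*(87 + y))
R(o(-9)) - B(-89) = (-435 + 6² + 82*6) - (42 - 7*(-89)) = (-435 + 36 + 492) - (42 + 623) = 93 - 1*665 = 93 - 665 = -572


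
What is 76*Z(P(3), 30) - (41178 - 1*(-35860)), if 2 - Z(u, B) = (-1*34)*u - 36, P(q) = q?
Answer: -66398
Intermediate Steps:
Z(u, B) = 38 + 34*u (Z(u, B) = 2 - ((-1*34)*u - 36) = 2 - (-34*u - 36) = 2 - (-36 - 34*u) = 2 + (36 + 34*u) = 38 + 34*u)
76*Z(P(3), 30) - (41178 - 1*(-35860)) = 76*(38 + 34*3) - (41178 - 1*(-35860)) = 76*(38 + 102) - (41178 + 35860) = 76*140 - 1*77038 = 10640 - 77038 = -66398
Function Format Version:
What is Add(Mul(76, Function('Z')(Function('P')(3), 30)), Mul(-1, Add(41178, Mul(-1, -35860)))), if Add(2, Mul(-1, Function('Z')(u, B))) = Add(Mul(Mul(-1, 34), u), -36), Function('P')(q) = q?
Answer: -66398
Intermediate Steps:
Function('Z')(u, B) = Add(38, Mul(34, u)) (Function('Z')(u, B) = Add(2, Mul(-1, Add(Mul(Mul(-1, 34), u), -36))) = Add(2, Mul(-1, Add(Mul(-34, u), -36))) = Add(2, Mul(-1, Add(-36, Mul(-34, u)))) = Add(2, Add(36, Mul(34, u))) = Add(38, Mul(34, u)))
Add(Mul(76, Function('Z')(Function('P')(3), 30)), Mul(-1, Add(41178, Mul(-1, -35860)))) = Add(Mul(76, Add(38, Mul(34, 3))), Mul(-1, Add(41178, Mul(-1, -35860)))) = Add(Mul(76, Add(38, 102)), Mul(-1, Add(41178, 35860))) = Add(Mul(76, 140), Mul(-1, 77038)) = Add(10640, -77038) = -66398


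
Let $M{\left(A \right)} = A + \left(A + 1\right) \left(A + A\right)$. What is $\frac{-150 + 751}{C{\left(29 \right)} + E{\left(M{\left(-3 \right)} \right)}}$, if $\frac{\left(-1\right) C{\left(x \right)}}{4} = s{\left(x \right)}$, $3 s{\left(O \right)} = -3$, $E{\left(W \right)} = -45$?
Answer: $- \frac{601}{41} \approx -14.659$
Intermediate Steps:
$M{\left(A \right)} = A + 2 A \left(1 + A\right)$ ($M{\left(A \right)} = A + \left(1 + A\right) 2 A = A + 2 A \left(1 + A\right)$)
$s{\left(O \right)} = -1$ ($s{\left(O \right)} = \frac{1}{3} \left(-3\right) = -1$)
$C{\left(x \right)} = 4$ ($C{\left(x \right)} = \left(-4\right) \left(-1\right) = 4$)
$\frac{-150 + 751}{C{\left(29 \right)} + E{\left(M{\left(-3 \right)} \right)}} = \frac{-150 + 751}{4 - 45} = \frac{601}{-41} = 601 \left(- \frac{1}{41}\right) = - \frac{601}{41}$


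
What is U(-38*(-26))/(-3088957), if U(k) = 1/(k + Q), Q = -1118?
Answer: 1/401564410 ≈ 2.4903e-9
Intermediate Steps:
U(k) = 1/(-1118 + k) (U(k) = 1/(k - 1118) = 1/(-1118 + k))
U(-38*(-26))/(-3088957) = 1/(-1118 - 38*(-26)*(-3088957)) = -1/3088957/(-1118 + 988) = -1/3088957/(-130) = -1/130*(-1/3088957) = 1/401564410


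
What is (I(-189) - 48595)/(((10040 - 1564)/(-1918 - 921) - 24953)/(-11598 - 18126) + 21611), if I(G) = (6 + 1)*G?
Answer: -1404134037416/607915372813 ≈ -2.3098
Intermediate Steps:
I(G) = 7*G
(I(-189) - 48595)/(((10040 - 1564)/(-1918 - 921) - 24953)/(-11598 - 18126) + 21611) = (7*(-189) - 48595)/(((10040 - 1564)/(-1918 - 921) - 24953)/(-11598 - 18126) + 21611) = (-1323 - 48595)/((8476/(-2839) - 24953)/(-29724) + 21611) = -49918/((8476*(-1/2839) - 24953)*(-1/29724) + 21611) = -49918/((-8476/2839 - 24953)*(-1/29724) + 21611) = -49918/(-70850043/2839*(-1/29724) + 21611) = -49918/(23616681/28128812 + 21611) = -49918/607915372813/28128812 = -49918*28128812/607915372813 = -1404134037416/607915372813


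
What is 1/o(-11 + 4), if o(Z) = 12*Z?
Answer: -1/84 ≈ -0.011905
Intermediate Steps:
1/o(-11 + 4) = 1/(12*(-11 + 4)) = 1/(12*(-7)) = 1/(-84) = -1/84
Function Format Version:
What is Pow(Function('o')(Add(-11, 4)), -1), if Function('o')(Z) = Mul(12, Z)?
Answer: Rational(-1, 84) ≈ -0.011905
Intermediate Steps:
Pow(Function('o')(Add(-11, 4)), -1) = Pow(Mul(12, Add(-11, 4)), -1) = Pow(Mul(12, -7), -1) = Pow(-84, -1) = Rational(-1, 84)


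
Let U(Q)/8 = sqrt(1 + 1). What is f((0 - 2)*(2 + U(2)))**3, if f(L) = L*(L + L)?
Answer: 1592819712 + 889978880*sqrt(2) ≈ 2.8514e+9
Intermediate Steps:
U(Q) = 8*sqrt(2) (U(Q) = 8*sqrt(1 + 1) = 8*sqrt(2))
f(L) = 2*L**2 (f(L) = L*(2*L) = 2*L**2)
f((0 - 2)*(2 + U(2)))**3 = (2*((0 - 2)*(2 + 8*sqrt(2)))**2)**3 = (2*(-2*(2 + 8*sqrt(2)))**2)**3 = (2*(-4 - 16*sqrt(2))**2)**3 = 8*(-4 - 16*sqrt(2))**6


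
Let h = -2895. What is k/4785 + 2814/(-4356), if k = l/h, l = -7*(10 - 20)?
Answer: -39375203/60951330 ≈ -0.64601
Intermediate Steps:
l = 70 (l = -7*(-10) = 70)
k = -14/579 (k = 70/(-2895) = 70*(-1/2895) = -14/579 ≈ -0.024180)
k/4785 + 2814/(-4356) = -14/579/4785 + 2814/(-4356) = -14/579*1/4785 + 2814*(-1/4356) = -14/2770515 - 469/726 = -39375203/60951330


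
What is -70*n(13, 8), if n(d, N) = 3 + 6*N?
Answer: -3570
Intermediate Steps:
-70*n(13, 8) = -70*(3 + 6*8) = -70*(3 + 48) = -70*51 = -3570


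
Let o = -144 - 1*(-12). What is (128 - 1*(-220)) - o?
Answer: 480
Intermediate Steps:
o = -132 (o = -144 + 12 = -132)
(128 - 1*(-220)) - o = (128 - 1*(-220)) - 1*(-132) = (128 + 220) + 132 = 348 + 132 = 480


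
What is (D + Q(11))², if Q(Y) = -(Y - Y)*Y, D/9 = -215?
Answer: 3744225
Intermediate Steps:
D = -1935 (D = 9*(-215) = -1935)
Q(Y) = 0 (Q(Y) = -0*Y = -1*0 = 0)
(D + Q(11))² = (-1935 + 0)² = (-1935)² = 3744225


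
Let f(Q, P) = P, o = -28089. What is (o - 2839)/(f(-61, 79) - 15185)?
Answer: 15464/7553 ≈ 2.0474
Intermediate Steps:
(o - 2839)/(f(-61, 79) - 15185) = (-28089 - 2839)/(79 - 15185) = -30928/(-15106) = -30928*(-1/15106) = 15464/7553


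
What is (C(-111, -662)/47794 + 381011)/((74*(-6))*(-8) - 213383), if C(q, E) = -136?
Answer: -9105019799/5014331407 ≈ -1.8158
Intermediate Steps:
(C(-111, -662)/47794 + 381011)/((74*(-6))*(-8) - 213383) = (-136/47794 + 381011)/((74*(-6))*(-8) - 213383) = (-136*1/47794 + 381011)/(-444*(-8) - 213383) = (-68/23897 + 381011)/(3552 - 213383) = (9105019799/23897)/(-209831) = (9105019799/23897)*(-1/209831) = -9105019799/5014331407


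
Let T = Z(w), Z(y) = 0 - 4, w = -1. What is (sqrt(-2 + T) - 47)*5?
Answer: -235 + 5*I*sqrt(6) ≈ -235.0 + 12.247*I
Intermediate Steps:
Z(y) = -4
T = -4
(sqrt(-2 + T) - 47)*5 = (sqrt(-2 - 4) - 47)*5 = (sqrt(-6) - 47)*5 = (I*sqrt(6) - 47)*5 = (-47 + I*sqrt(6))*5 = -235 + 5*I*sqrt(6)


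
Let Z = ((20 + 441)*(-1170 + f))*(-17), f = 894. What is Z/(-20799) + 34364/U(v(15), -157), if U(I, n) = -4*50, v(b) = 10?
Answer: -95611603/346650 ≈ -275.82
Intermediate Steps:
U(I, n) = -200
Z = 2163012 (Z = ((20 + 441)*(-1170 + 894))*(-17) = (461*(-276))*(-17) = -127236*(-17) = 2163012)
Z/(-20799) + 34364/U(v(15), -157) = 2163012/(-20799) + 34364/(-200) = 2163012*(-1/20799) + 34364*(-1/200) = -721004/6933 - 8591/50 = -95611603/346650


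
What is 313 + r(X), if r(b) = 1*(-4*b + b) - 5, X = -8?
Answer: 332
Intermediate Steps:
r(b) = -5 - 3*b (r(b) = 1*(-3*b) - 5 = -3*b - 5 = -5 - 3*b)
313 + r(X) = 313 + (-5 - 3*(-8)) = 313 + (-5 + 24) = 313 + 19 = 332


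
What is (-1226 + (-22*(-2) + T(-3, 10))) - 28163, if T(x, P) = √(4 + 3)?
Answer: -29345 + √7 ≈ -29342.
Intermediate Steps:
T(x, P) = √7
(-1226 + (-22*(-2) + T(-3, 10))) - 28163 = (-1226 + (-22*(-2) + √7)) - 28163 = (-1226 + (44 + √7)) - 28163 = (-1182 + √7) - 28163 = -29345 + √7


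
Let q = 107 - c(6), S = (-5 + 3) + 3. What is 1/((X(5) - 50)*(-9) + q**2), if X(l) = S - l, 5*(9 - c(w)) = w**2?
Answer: 25/288826 ≈ 8.6557e-5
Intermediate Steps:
c(w) = 9 - w**2/5
S = 1 (S = -2 + 3 = 1)
X(l) = 1 - l
q = 526/5 (q = 107 - (9 - 1/5*6**2) = 107 - (9 - 1/5*36) = 107 - (9 - 36/5) = 107 - 1*9/5 = 107 - 9/5 = 526/5 ≈ 105.20)
1/((X(5) - 50)*(-9) + q**2) = 1/(((1 - 1*5) - 50)*(-9) + (526/5)**2) = 1/(((1 - 5) - 50)*(-9) + 276676/25) = 1/((-4 - 50)*(-9) + 276676/25) = 1/(-54*(-9) + 276676/25) = 1/(486 + 276676/25) = 1/(288826/25) = 25/288826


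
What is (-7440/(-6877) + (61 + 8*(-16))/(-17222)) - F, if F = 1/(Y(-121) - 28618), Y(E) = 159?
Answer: 3659730657195/3370561415546 ≈ 1.0858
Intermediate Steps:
F = -1/28459 (F = 1/(159 - 28618) = 1/(-28459) = -1/28459 ≈ -3.5138e-5)
(-7440/(-6877) + (61 + 8*(-16))/(-17222)) - F = (-7440/(-6877) + (61 + 8*(-16))/(-17222)) - 1*(-1/28459) = (-7440*(-1/6877) + (61 - 128)*(-1/17222)) + 1/28459 = (7440/6877 - 67*(-1/17222)) + 1/28459 = (7440/6877 + 67/17222) + 1/28459 = 128592439/118435694 + 1/28459 = 3659730657195/3370561415546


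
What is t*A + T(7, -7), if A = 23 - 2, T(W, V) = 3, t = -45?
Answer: -942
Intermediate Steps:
A = 21
t*A + T(7, -7) = -45*21 + 3 = -945 + 3 = -942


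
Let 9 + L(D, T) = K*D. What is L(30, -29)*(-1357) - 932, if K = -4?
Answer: 174121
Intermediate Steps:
L(D, T) = -9 - 4*D
L(30, -29)*(-1357) - 932 = (-9 - 4*30)*(-1357) - 932 = (-9 - 120)*(-1357) - 932 = -129*(-1357) - 932 = 175053 - 932 = 174121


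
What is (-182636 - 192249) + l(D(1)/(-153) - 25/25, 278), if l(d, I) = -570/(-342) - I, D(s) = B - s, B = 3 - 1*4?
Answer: -1125484/3 ≈ -3.7516e+5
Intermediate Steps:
B = -1 (B = 3 - 4 = -1)
D(s) = -1 - s
l(d, I) = 5/3 - I (l(d, I) = -570*(-1/342) - I = 5/3 - I)
(-182636 - 192249) + l(D(1)/(-153) - 25/25, 278) = (-182636 - 192249) + (5/3 - 1*278) = -374885 + (5/3 - 278) = -374885 - 829/3 = -1125484/3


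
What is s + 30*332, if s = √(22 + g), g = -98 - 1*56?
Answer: 9960 + 2*I*√33 ≈ 9960.0 + 11.489*I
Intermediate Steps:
g = -154 (g = -98 - 56 = -154)
s = 2*I*√33 (s = √(22 - 154) = √(-132) = 2*I*√33 ≈ 11.489*I)
s + 30*332 = 2*I*√33 + 30*332 = 2*I*√33 + 9960 = 9960 + 2*I*√33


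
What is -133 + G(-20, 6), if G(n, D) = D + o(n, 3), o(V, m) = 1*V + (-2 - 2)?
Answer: -151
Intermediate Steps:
o(V, m) = -4 + V (o(V, m) = V - 4 = -4 + V)
G(n, D) = -4 + D + n (G(n, D) = D + (-4 + n) = -4 + D + n)
-133 + G(-20, 6) = -133 + (-4 + 6 - 20) = -133 - 18 = -151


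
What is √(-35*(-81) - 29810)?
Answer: 5*I*√1079 ≈ 164.24*I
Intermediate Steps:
√(-35*(-81) - 29810) = √(2835 - 29810) = √(-26975) = 5*I*√1079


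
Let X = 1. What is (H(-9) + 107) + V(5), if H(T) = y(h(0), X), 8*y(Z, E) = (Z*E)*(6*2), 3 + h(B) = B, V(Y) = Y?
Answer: 215/2 ≈ 107.50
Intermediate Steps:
h(B) = -3 + B
y(Z, E) = 3*E*Z/2 (y(Z, E) = ((Z*E)*(6*2))/8 = ((E*Z)*12)/8 = (12*E*Z)/8 = 3*E*Z/2)
H(T) = -9/2 (H(T) = (3/2)*1*(-3 + 0) = (3/2)*1*(-3) = -9/2)
(H(-9) + 107) + V(5) = (-9/2 + 107) + 5 = 205/2 + 5 = 215/2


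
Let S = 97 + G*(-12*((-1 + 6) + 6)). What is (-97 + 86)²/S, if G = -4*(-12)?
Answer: -121/6239 ≈ -0.019394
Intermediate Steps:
G = 48
S = -6239 (S = 97 + 48*(-12*((-1 + 6) + 6)) = 97 + 48*(-12*(5 + 6)) = 97 + 48*(-12*11) = 97 + 48*(-132) = 97 - 6336 = -6239)
(-97 + 86)²/S = (-97 + 86)²/(-6239) = (-11)²*(-1/6239) = 121*(-1/6239) = -121/6239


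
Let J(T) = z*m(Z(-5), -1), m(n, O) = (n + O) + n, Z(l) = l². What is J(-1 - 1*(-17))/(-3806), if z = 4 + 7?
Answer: -49/346 ≈ -0.14162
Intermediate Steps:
m(n, O) = O + 2*n (m(n, O) = (O + n) + n = O + 2*n)
z = 11
J(T) = 539 (J(T) = 11*(-1 + 2*(-5)²) = 11*(-1 + 2*25) = 11*(-1 + 50) = 11*49 = 539)
J(-1 - 1*(-17))/(-3806) = 539/(-3806) = 539*(-1/3806) = -49/346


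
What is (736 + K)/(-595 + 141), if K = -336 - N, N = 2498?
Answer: 1049/227 ≈ 4.6211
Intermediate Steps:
K = -2834 (K = -336 - 1*2498 = -336 - 2498 = -2834)
(736 + K)/(-595 + 141) = (736 - 2834)/(-595 + 141) = -2098/(-454) = -2098*(-1/454) = 1049/227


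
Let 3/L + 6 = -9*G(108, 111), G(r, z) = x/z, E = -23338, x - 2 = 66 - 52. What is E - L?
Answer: -2100383/90 ≈ -23338.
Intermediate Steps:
x = 16 (x = 2 + (66 - 52) = 2 + 14 = 16)
G(r, z) = 16/z
L = -37/90 (L = 3/(-6 - 144/111) = 3/(-6 - 9*16/111) = 3/(-6 - 48/37) = 3/(-270/37) = 3*(-37/270) = -37/90 ≈ -0.41111)
E - L = -23338 - 1*(-37/90) = -23338 + 37/90 = -2100383/90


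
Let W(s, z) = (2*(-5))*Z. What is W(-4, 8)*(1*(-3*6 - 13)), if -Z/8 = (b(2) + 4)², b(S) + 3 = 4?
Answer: -62000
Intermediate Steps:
b(S) = 1 (b(S) = -3 + 4 = 1)
Z = -200 (Z = -8*(1 + 4)² = -8*5² = -8*25 = -200)
W(s, z) = 2000 (W(s, z) = (2*(-5))*(-200) = -10*(-200) = 2000)
W(-4, 8)*(1*(-3*6 - 13)) = 2000*(1*(-3*6 - 13)) = 2000*(1*(-18 - 13)) = 2000*(1*(-31)) = 2000*(-31) = -62000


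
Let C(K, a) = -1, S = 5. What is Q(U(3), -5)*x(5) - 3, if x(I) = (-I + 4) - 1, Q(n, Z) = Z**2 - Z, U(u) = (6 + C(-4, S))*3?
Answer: -63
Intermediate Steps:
U(u) = 15 (U(u) = (6 - 1)*3 = 5*3 = 15)
x(I) = 3 - I (x(I) = (4 - I) - 1 = 3 - I)
Q(U(3), -5)*x(5) - 3 = (-5*(-1 - 5))*(3 - 1*5) - 3 = (-5*(-6))*(3 - 5) - 3 = 30*(-2) - 3 = -60 - 3 = -63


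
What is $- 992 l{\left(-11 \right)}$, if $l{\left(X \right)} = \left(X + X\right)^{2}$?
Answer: $-480128$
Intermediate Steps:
$l{\left(X \right)} = 4 X^{2}$ ($l{\left(X \right)} = \left(2 X\right)^{2} = 4 X^{2}$)
$- 992 l{\left(-11 \right)} = - 992 \cdot 4 \left(-11\right)^{2} = - 992 \cdot 4 \cdot 121 = \left(-992\right) 484 = -480128$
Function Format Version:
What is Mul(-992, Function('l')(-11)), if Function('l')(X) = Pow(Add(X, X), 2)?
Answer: -480128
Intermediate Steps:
Function('l')(X) = Mul(4, Pow(X, 2)) (Function('l')(X) = Pow(Mul(2, X), 2) = Mul(4, Pow(X, 2)))
Mul(-992, Function('l')(-11)) = Mul(-992, Mul(4, Pow(-11, 2))) = Mul(-992, Mul(4, 121)) = Mul(-992, 484) = -480128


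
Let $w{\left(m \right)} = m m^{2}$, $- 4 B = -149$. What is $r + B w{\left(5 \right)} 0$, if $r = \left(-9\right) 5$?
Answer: $-45$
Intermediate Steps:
$B = \frac{149}{4}$ ($B = \left(- \frac{1}{4}\right) \left(-149\right) = \frac{149}{4} \approx 37.25$)
$w{\left(m \right)} = m^{3}$
$r = -45$
$r + B w{\left(5 \right)} 0 = -45 + \frac{149 \cdot 5^{3} \cdot 0}{4} = -45 + \frac{149 \cdot 125 \cdot 0}{4} = -45 + \frac{149}{4} \cdot 0 = -45 + 0 = -45$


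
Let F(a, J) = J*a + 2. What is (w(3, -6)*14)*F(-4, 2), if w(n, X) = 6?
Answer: -504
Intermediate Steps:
F(a, J) = 2 + J*a
(w(3, -6)*14)*F(-4, 2) = (6*14)*(2 + 2*(-4)) = 84*(2 - 8) = 84*(-6) = -504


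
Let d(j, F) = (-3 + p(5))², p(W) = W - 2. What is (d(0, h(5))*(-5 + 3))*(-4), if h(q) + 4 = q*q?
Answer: 0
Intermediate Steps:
p(W) = -2 + W
h(q) = -4 + q² (h(q) = -4 + q*q = -4 + q²)
d(j, F) = 0 (d(j, F) = (-3 + (-2 + 5))² = (-3 + 3)² = 0² = 0)
(d(0, h(5))*(-5 + 3))*(-4) = (0*(-5 + 3))*(-4) = (0*(-2))*(-4) = 0*(-4) = 0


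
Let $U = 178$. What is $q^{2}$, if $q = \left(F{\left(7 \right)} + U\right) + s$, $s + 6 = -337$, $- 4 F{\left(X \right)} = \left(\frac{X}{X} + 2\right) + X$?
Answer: $\frac{112225}{4} \approx 28056.0$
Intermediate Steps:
$F{\left(X \right)} = - \frac{3}{4} - \frac{X}{4}$ ($F{\left(X \right)} = - \frac{\left(\frac{X}{X} + 2\right) + X}{4} = - \frac{\left(1 + 2\right) + X}{4} = - \frac{3 + X}{4} = - \frac{3}{4} - \frac{X}{4}$)
$s = -343$ ($s = -6 - 337 = -343$)
$q = - \frac{335}{2}$ ($q = \left(\left(- \frac{3}{4} - \frac{7}{4}\right) + 178\right) - 343 = \left(- \frac{5}{2} + 178\right) - 343 = \frac{351}{2} - 343 = - \frac{335}{2} \approx -167.5$)
$q^{2} = \left(- \frac{335}{2}\right)^{2} = \frac{112225}{4}$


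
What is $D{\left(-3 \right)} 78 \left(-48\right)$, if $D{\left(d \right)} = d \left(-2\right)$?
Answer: $-22464$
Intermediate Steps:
$D{\left(d \right)} = - 2 d$
$D{\left(-3 \right)} 78 \left(-48\right) = \left(-2\right) \left(-3\right) 78 \left(-48\right) = 6 \cdot 78 \left(-48\right) = 468 \left(-48\right) = -22464$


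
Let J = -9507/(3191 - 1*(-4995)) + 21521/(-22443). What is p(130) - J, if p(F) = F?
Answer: 24272928247/183718398 ≈ 132.12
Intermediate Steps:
J = -389536507/183718398 (J = -9507/(3191 + 4995) + 21521*(-1/22443) = -9507/8186 - 21521/22443 = -389536507/183718398 ≈ -2.1203)
p(130) - J = 130 - 1*(-389536507/183718398) = 130 + 389536507/183718398 = 24272928247/183718398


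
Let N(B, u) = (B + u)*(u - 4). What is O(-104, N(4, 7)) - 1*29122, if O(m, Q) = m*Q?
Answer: -32554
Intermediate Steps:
N(B, u) = (-4 + u)*(B + u) (N(B, u) = (B + u)*(-4 + u) = (-4 + u)*(B + u))
O(m, Q) = Q*m
O(-104, N(4, 7)) - 1*29122 = (7² - 4*4 - 4*7 + 4*7)*(-104) - 1*29122 = (49 - 16 - 28 + 28)*(-104) - 29122 = 33*(-104) - 29122 = -3432 - 29122 = -32554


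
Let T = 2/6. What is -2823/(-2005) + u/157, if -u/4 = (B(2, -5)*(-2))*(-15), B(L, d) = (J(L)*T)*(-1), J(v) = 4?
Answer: 764011/314785 ≈ 2.4271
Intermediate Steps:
T = ⅓ (T = 2*(⅙) = ⅓ ≈ 0.33333)
B(L, d) = -4/3 (B(L, d) = (4*(⅓))*(-1) = (4/3)*(-1) = -4/3)
u = 160 (u = -4*(-4/3*(-2))*(-15) = -32*(-15)/3 = -4*(-40) = 160)
-2823/(-2005) + u/157 = -2823/(-2005) + 160/157 = -2823*(-1/2005) + 160*(1/157) = 2823/2005 + 160/157 = 764011/314785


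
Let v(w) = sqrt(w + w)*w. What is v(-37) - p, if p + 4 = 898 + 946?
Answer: -1840 - 37*I*sqrt(74) ≈ -1840.0 - 318.29*I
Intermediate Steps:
p = 1840 (p = -4 + (898 + 946) = -4 + 1844 = 1840)
v(w) = sqrt(2)*w**(3/2) (v(w) = sqrt(2*w)*w = (sqrt(2)*sqrt(w))*w = sqrt(2)*w**(3/2))
v(-37) - p = sqrt(2)*(-37)**(3/2) - 1*1840 = sqrt(2)*(-37*I*sqrt(37)) - 1840 = -37*I*sqrt(74) - 1840 = -1840 - 37*I*sqrt(74)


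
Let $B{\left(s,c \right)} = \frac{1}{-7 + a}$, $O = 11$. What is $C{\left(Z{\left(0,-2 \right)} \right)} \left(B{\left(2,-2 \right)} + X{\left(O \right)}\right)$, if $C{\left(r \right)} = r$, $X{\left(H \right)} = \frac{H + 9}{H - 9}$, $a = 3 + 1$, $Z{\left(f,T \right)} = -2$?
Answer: $- \frac{58}{3} \approx -19.333$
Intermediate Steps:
$a = 4$
$X{\left(H \right)} = \frac{9 + H}{-9 + H}$
$B{\left(s,c \right)} = - \frac{1}{3}$ ($B{\left(s,c \right)} = \frac{1}{-7 + 4} = \frac{1}{-3} = - \frac{1}{3}$)
$C{\left(Z{\left(0,-2 \right)} \right)} \left(B{\left(2,-2 \right)} + X{\left(O \right)}\right) = - 2 \left(- \frac{1}{3} + \frac{9 + 11}{-9 + 11}\right) = - 2 \left(- \frac{1}{3} + \frac{1}{2} \cdot 20\right) = - 2 \left(- \frac{1}{3} + 10\right) = \left(-2\right) \frac{29}{3} = - \frac{58}{3}$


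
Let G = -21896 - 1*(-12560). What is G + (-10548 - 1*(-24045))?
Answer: 4161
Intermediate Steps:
G = -9336 (G = -21896 + 12560 = -9336)
G + (-10548 - 1*(-24045)) = -9336 + (-10548 - 1*(-24045)) = -9336 + (-10548 + 24045) = -9336 + 13497 = 4161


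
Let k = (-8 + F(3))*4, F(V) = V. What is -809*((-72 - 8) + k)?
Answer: 80900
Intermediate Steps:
k = -20 (k = (-8 + 3)*4 = -5*4 = -20)
-809*((-72 - 8) + k) = -809*((-72 - 8) - 20) = -809*(-80 - 20) = -809*(-100) = 80900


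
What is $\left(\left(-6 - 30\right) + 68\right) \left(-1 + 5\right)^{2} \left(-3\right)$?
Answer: $-1536$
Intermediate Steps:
$\left(\left(-6 - 30\right) + 68\right) \left(-1 + 5\right)^{2} \left(-3\right) = \left(\left(-6 - 30\right) + 68\right) 4^{2} \left(-3\right) = \left(-36 + 68\right) 16 \left(-3\right) = 32 \left(-48\right) = -1536$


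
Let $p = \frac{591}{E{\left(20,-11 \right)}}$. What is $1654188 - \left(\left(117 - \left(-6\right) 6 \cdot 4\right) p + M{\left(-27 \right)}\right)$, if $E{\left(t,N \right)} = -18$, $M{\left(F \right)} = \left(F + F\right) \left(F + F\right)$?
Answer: $\frac{3319683}{2} \approx 1.6598 \cdot 10^{6}$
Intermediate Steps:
$M{\left(F \right)} = 4 F^{2}$ ($M{\left(F \right)} = 2 F 2 F = 4 F^{2}$)
$p = - \frac{197}{6}$ ($p = \frac{591}{-18} = 591 \left(- \frac{1}{18}\right) = - \frac{197}{6} \approx -32.833$)
$1654188 - \left(\left(117 - \left(-6\right) 6 \cdot 4\right) p + M{\left(-27 \right)}\right) = 1654188 - \left(\left(117 - \left(-6\right) 6 \cdot 4\right) \left(- \frac{197}{6}\right) + 4 \left(-27\right)^{2}\right) = 1654188 - \left(\left(117 - \left(-36\right) 4\right) \left(- \frac{197}{6}\right) + 4 \cdot 729\right) = 1654188 - \left(\left(117 - -144\right) \left(- \frac{197}{6}\right) + 2916\right) = 1654188 - \left(\left(117 + 144\right) \left(- \frac{197}{6}\right) + 2916\right) = 1654188 - \left(261 \left(- \frac{197}{6}\right) + 2916\right) = 1654188 - \left(- \frac{17139}{2} + 2916\right) = 1654188 - - \frac{11307}{2} = 1654188 + \frac{11307}{2} = \frac{3319683}{2}$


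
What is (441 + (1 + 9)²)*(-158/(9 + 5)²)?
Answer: -42739/98 ≈ -436.11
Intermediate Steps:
(441 + (1 + 9)²)*(-158/(9 + 5)²) = (441 + 10²)*(-158/(14²)) = (441 + 100)*(-158/196) = 541*(-158*1/196) = 541*(-79/98) = -42739/98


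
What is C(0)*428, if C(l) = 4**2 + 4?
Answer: 8560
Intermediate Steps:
C(l) = 20 (C(l) = 16 + 4 = 20)
C(0)*428 = 20*428 = 8560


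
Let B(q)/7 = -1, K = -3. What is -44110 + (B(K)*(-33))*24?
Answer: -38566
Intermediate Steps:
B(q) = -7 (B(q) = 7*(-1) = -7)
-44110 + (B(K)*(-33))*24 = -44110 - 7*(-33)*24 = -44110 + 231*24 = -44110 + 5544 = -38566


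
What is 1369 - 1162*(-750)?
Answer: 872869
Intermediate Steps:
1369 - 1162*(-750) = 1369 + 871500 = 872869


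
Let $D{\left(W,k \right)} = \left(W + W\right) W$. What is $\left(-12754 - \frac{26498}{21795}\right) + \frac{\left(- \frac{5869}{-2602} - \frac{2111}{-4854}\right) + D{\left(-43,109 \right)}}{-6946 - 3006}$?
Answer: $- \frac{970671492492848033}{76097747911520} \approx -12756.0$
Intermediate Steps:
$D{\left(W,k \right)} = 2 W^{2}$ ($D{\left(W,k \right)} = 2 W W = 2 W^{2}$)
$\left(-12754 - \frac{26498}{21795}\right) + \frac{\left(- \frac{5869}{-2602} - \frac{2111}{-4854}\right) + D{\left(-43,109 \right)}}{-6946 - 3006} = \left(-12754 - \frac{26498}{21795}\right) + \frac{\left(- \frac{5869}{-2602} - \frac{2111}{-4854}\right) + 2 \left(-43\right)^{2}}{-6946 - 3006} = \left(-12754 - \frac{26498}{21795}\right) + \frac{\left(\left(-5869\right) \left(- \frac{1}{2602}\right) - - \frac{2111}{4854}\right) + 2 \cdot 1849}{-9952} = \left(-12754 - \frac{26498}{21795}\right) + \left(\left(\frac{5869}{2602} + \frac{2111}{4854}\right) + 3698\right) \left(- \frac{1}{9952}\right) = - \frac{277999928}{21795} + \left(\frac{8495237}{3157527} + 3698\right) \left(- \frac{1}{9952}\right) = - \frac{277999928}{21795} + \frac{11685030083}{3157527} \left(- \frac{1}{9952}\right) = - \frac{277999928}{21795} - \frac{11685030083}{31423708704} = - \frac{970671492492848033}{76097747911520}$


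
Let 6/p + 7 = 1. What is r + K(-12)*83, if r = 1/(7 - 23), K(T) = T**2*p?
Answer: -191233/16 ≈ -11952.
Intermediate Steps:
p = -1 (p = 6/(-7 + 1) = 6/(-6) = 6*(-1/6) = -1)
K(T) = -T**2 (K(T) = T**2*(-1) = -T**2)
r = -1/16 (r = 1/(-16) = -1/16 ≈ -0.062500)
r + K(-12)*83 = -1/16 - 1*(-12)**2*83 = -1/16 - 1*144*83 = -1/16 - 144*83 = -1/16 - 11952 = -191233/16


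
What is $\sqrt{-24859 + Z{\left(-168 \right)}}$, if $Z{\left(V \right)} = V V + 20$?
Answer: $\sqrt{3385} \approx 58.181$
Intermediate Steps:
$Z{\left(V \right)} = 20 + V^{2}$ ($Z{\left(V \right)} = V^{2} + 20 = 20 + V^{2}$)
$\sqrt{-24859 + Z{\left(-168 \right)}} = \sqrt{-24859 + \left(20 + \left(-168\right)^{2}\right)} = \sqrt{-24859 + \left(20 + 28224\right)} = \sqrt{-24859 + 28244} = \sqrt{3385}$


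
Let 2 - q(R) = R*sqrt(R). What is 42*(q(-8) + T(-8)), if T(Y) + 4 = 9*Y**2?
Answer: 24108 + 672*I*sqrt(2) ≈ 24108.0 + 950.35*I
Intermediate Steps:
T(Y) = -4 + 9*Y**2
q(R) = 2 - R**(3/2) (q(R) = 2 - R*sqrt(R) = 2 - R**(3/2))
42*(q(-8) + T(-8)) = 42*((2 - (-8)**(3/2)) + (-4 + 9*(-8)**2)) = 42*((2 - (-16)*I*sqrt(2)) + (-4 + 9*64)) = 42*((2 + 16*I*sqrt(2)) + (-4 + 576)) = 42*((2 + 16*I*sqrt(2)) + 572) = 42*(574 + 16*I*sqrt(2)) = 24108 + 672*I*sqrt(2)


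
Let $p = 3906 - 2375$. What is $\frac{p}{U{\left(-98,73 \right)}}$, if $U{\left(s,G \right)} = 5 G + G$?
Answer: $\frac{1531}{438} \approx 3.4954$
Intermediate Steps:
$U{\left(s,G \right)} = 6 G$
$p = 1531$
$\frac{p}{U{\left(-98,73 \right)}} = \frac{1531}{6 \cdot 73} = \frac{1531}{438}$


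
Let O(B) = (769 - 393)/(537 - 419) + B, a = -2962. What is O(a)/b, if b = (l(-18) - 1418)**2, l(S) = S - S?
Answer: -87285/59316358 ≈ -0.0014715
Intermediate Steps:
l(S) = 0
b = 2010724 (b = (0 - 1418)**2 = (-1418)**2 = 2010724)
O(B) = 188/59 + B (O(B) = 376/118 + B = 376*(1/118) + B = 188/59 + B)
O(a)/b = (188/59 - 2962)/2010724 = -174570/59*1/2010724 = -87285/59316358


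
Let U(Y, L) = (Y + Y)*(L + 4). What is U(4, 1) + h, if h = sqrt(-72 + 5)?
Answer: 40 + I*sqrt(67) ≈ 40.0 + 8.1853*I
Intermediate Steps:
h = I*sqrt(67) (h = sqrt(-67) = I*sqrt(67) ≈ 8.1853*I)
U(Y, L) = 2*Y*(4 + L) (U(Y, L) = (2*Y)*(4 + L) = 2*Y*(4 + L))
U(4, 1) + h = 2*4*(4 + 1) + I*sqrt(67) = 2*4*5 + I*sqrt(67) = 40 + I*sqrt(67)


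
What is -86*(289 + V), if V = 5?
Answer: -25284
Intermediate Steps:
-86*(289 + V) = -86*(289 + 5) = -86*294 = -25284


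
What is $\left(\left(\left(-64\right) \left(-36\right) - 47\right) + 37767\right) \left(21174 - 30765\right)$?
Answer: $-383870184$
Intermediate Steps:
$\left(\left(\left(-64\right) \left(-36\right) - 47\right) + 37767\right) \left(21174 - 30765\right) = \left(\left(2304 - 47\right) + 37767\right) \left(-9591\right) = \left(2257 + 37767\right) \left(-9591\right) = 40024 \left(-9591\right) = -383870184$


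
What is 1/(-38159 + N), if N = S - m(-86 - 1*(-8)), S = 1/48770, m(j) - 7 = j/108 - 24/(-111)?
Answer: -8120205/309911634991 ≈ -2.6202e-5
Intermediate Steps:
m(j) = 267/37 + j/108 (m(j) = 7 + (j/108 - 24/(-111)) = 7 + (j*(1/108) - 24*(-1/111)) = 7 + (j/108 + 8/37) = 7 + (8/37 + j/108) = 267/37 + j/108)
S = 1/48770 ≈ 2.0504e-5
N = -52732396/8120205 (N = 1/48770 - (267/37 + (-86 - 1*(-8))/108) = 1/48770 - (267/37 + (-86 + 8)/108) = 1/48770 - (267/37 + (1/108)*(-78)) = 1/48770 - (267/37 - 13/18) = 1/48770 - 1*4325/666 = 1/48770 - 4325/666 = -52732396/8120205 ≈ -6.4940)
1/(-38159 + N) = 1/(-38159 - 52732396/8120205) = 1/(-309911634991/8120205) = -8120205/309911634991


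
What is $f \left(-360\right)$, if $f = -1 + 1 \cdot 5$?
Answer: $-1440$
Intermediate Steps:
$f = 4$ ($f = -1 + 5 = 4$)
$f \left(-360\right) = 4 \left(-360\right) = -1440$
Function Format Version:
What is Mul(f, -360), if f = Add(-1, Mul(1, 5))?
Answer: -1440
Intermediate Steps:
f = 4 (f = Add(-1, 5) = 4)
Mul(f, -360) = Mul(4, -360) = -1440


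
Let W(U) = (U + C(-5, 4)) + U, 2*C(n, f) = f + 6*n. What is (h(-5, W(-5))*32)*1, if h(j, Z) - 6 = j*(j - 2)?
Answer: 1312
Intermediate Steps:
C(n, f) = f/2 + 3*n (C(n, f) = (f + 6*n)/2 = f/2 + 3*n)
W(U) = -13 + 2*U (W(U) = (U + ((½)*4 + 3*(-5))) + U = (U + (2 - 15)) + U = (U - 13) + U = (-13 + U) + U = -13 + 2*U)
h(j, Z) = 6 + j*(-2 + j) (h(j, Z) = 6 + j*(j - 2) = 6 + j*(-2 + j))
(h(-5, W(-5))*32)*1 = ((6 + (-5)² - 2*(-5))*32)*1 = ((6 + 25 + 10)*32)*1 = (41*32)*1 = 1312*1 = 1312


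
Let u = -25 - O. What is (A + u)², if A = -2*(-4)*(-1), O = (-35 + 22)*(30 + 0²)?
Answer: 127449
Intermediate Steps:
O = -390 (O = -13*(30 + 0) = -13*30 = -390)
A = -8 (A = 8*(-1) = -8)
u = 365 (u = -25 - 1*(-390) = -25 + 390 = 365)
(A + u)² = (-8 + 365)² = 357² = 127449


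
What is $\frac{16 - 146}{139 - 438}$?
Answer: $\frac{10}{23} \approx 0.43478$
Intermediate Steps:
$\frac{16 - 146}{139 - 438} = - \frac{130}{-299} = \left(-130\right) \left(- \frac{1}{299}\right) = \frac{10}{23}$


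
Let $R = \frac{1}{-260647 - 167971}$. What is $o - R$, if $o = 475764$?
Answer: $\frac{203921014153}{428618} \approx 4.7576 \cdot 10^{5}$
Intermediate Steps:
$R = - \frac{1}{428618}$ ($R = \frac{1}{-428618} = - \frac{1}{428618} \approx -2.3331 \cdot 10^{-6}$)
$o - R = 475764 - - \frac{1}{428618} = 475764 + \frac{1}{428618} = \frac{203921014153}{428618}$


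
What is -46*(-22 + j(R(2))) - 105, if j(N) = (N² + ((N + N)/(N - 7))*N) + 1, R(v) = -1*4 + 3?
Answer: 1653/2 ≈ 826.50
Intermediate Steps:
R(v) = -1 (R(v) = -4 + 3 = -1)
j(N) = 1 + N² + 2*N²/(-7 + N) (j(N) = (N² + ((2*N)/(-7 + N))*N) + 1 = (N² + (2*N/(-7 + N))*N) + 1 = (N² + 2*N²/(-7 + N)) + 1 = 1 + N² + 2*N²/(-7 + N))
-46*(-22 + j(R(2))) - 105 = -46*(-22 + (-7 - 1 + (-1)³ - 5*(-1)²)/(-7 - 1)) - 105 = -46*(-22 + (-7 - 1 - 1 - 5*1)/(-8)) - 105 = -46*(-22 - (-7 - 1 - 1 - 5)/8) - 105 = -46*(-22 - ⅛*(-14)) - 105 = -46*(-22 + 7/4) - 105 = -46*(-81/4) - 105 = 1863/2 - 105 = 1653/2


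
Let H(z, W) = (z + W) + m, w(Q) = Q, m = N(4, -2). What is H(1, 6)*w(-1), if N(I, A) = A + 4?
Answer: -9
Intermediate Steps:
N(I, A) = 4 + A
m = 2 (m = 4 - 2 = 2)
H(z, W) = 2 + W + z (H(z, W) = (z + W) + 2 = (W + z) + 2 = 2 + W + z)
H(1, 6)*w(-1) = (2 + 6 + 1)*(-1) = 9*(-1) = -9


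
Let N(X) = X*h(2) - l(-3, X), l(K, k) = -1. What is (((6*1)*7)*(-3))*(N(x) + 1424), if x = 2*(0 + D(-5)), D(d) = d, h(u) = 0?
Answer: -179550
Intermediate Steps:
x = -10 (x = 2*(0 - 5) = 2*(-5) = -10)
N(X) = 1 (N(X) = X*0 - 1*(-1) = 0 + 1 = 1)
(((6*1)*7)*(-3))*(N(x) + 1424) = (((6*1)*7)*(-3))*(1 + 1424) = ((6*7)*(-3))*1425 = (42*(-3))*1425 = -126*1425 = -179550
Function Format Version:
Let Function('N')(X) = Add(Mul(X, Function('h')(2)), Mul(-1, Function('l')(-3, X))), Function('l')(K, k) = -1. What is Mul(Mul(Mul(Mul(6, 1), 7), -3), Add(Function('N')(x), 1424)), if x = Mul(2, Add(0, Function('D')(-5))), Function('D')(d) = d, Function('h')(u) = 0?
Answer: -179550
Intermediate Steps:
x = -10 (x = Mul(2, Add(0, -5)) = Mul(2, -5) = -10)
Function('N')(X) = 1 (Function('N')(X) = Add(Mul(X, 0), Mul(-1, -1)) = Add(0, 1) = 1)
Mul(Mul(Mul(Mul(6, 1), 7), -3), Add(Function('N')(x), 1424)) = Mul(Mul(Mul(Mul(6, 1), 7), -3), Add(1, 1424)) = Mul(Mul(Mul(6, 7), -3), 1425) = Mul(Mul(42, -3), 1425) = Mul(-126, 1425) = -179550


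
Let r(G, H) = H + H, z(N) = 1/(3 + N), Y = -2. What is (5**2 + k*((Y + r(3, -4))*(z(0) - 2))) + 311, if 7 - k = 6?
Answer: 1058/3 ≈ 352.67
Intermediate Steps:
k = 1 (k = 7 - 1*6 = 7 - 6 = 1)
r(G, H) = 2*H
(5**2 + k*((Y + r(3, -4))*(z(0) - 2))) + 311 = (5**2 + 1*((-2 + 2*(-4))*(1/(3 + 0) - 2))) + 311 = (25 + 1*((-2 - 8)*(1/3 - 2))) + 311 = (25 + 1*(-10*(1/3 - 2))) + 311 = (25 + 1*(-10*(-5/3))) + 311 = (25 + 1*(50/3)) + 311 = (25 + 50/3) + 311 = 125/3 + 311 = 1058/3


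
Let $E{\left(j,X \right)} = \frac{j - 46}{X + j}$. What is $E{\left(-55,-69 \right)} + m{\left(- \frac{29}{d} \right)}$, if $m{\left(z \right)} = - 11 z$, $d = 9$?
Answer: $\frac{40465}{1116} \approx 36.259$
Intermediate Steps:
$E{\left(j,X \right)} = \frac{-46 + j}{X + j}$
$E{\left(-55,-69 \right)} + m{\left(- \frac{29}{d} \right)} = \frac{-46 - 55}{-69 - 55} - 11 \left(- \frac{29}{9}\right) = \frac{1}{-124} \left(-101\right) - 11 \left(\left(-29\right) \frac{1}{9}\right) = \left(- \frac{1}{124}\right) \left(-101\right) - - \frac{319}{9} = \frac{101}{124} + \frac{319}{9} = \frac{40465}{1116}$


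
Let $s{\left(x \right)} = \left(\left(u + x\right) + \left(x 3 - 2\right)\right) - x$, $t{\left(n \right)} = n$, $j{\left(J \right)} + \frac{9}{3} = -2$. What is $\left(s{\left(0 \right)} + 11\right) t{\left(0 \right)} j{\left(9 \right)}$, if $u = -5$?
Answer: $0$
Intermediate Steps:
$j{\left(J \right)} = -5$ ($j{\left(J \right)} = -3 - 2 = -5$)
$s{\left(x \right)} = -7 + 3 x$ ($s{\left(x \right)} = \left(\left(-5 + x\right) + \left(x 3 - 2\right)\right) - x = \left(\left(-5 + x\right) + \left(3 x - 2\right)\right) - x = \left(\left(-5 + x\right) + \left(-2 + 3 x\right)\right) - x = \left(-7 + 4 x\right) - x = -7 + 3 x$)
$\left(s{\left(0 \right)} + 11\right) t{\left(0 \right)} j{\left(9 \right)} = \left(\left(-7 + 3 \cdot 0\right) + 11\right) 0 \left(-5\right) = \left(\left(-7 + 0\right) + 11\right) 0 \left(-5\right) = \left(-7 + 11\right) 0 \left(-5\right) = 4 \cdot 0 \left(-5\right) = 0 \left(-5\right) = 0$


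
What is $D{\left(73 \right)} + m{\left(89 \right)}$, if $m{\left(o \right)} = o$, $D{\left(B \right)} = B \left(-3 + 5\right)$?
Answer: $235$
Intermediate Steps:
$D{\left(B \right)} = 2 B$ ($D{\left(B \right)} = B 2 = 2 B$)
$D{\left(73 \right)} + m{\left(89 \right)} = 2 \cdot 73 + 89 = 146 + 89 = 235$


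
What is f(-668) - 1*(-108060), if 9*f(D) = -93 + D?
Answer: 971779/9 ≈ 1.0798e+5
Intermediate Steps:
f(D) = -31/3 + D/9 (f(D) = (-93 + D)/9 = -31/3 + D/9)
f(-668) - 1*(-108060) = (-31/3 + (⅑)*(-668)) - 1*(-108060) = (-31/3 - 668/9) + 108060 = -761/9 + 108060 = 971779/9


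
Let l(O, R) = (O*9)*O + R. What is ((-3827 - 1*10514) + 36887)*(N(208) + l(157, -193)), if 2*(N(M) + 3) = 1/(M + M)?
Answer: 2078838609993/416 ≈ 4.9972e+9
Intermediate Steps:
l(O, R) = R + 9*O² (l(O, R) = (9*O)*O + R = 9*O² + R = R + 9*O²)
N(M) = -3 + 1/(4*M) (N(M) = -3 + 1/(2*(M + M)) = -3 + 1/(2*((2*M))) = -3 + (1/(2*M))/2 = -3 + 1/(4*M))
((-3827 - 1*10514) + 36887)*(N(208) + l(157, -193)) = ((-3827 - 1*10514) + 36887)*((-3 + (¼)/208) + (-193 + 9*157²)) = ((-3827 - 10514) + 36887)*((-3 + (¼)*(1/208)) + (-193 + 9*24649)) = (-14341 + 36887)*((-3 + 1/832) + (-193 + 221841)) = 22546*(-2495/832 + 221648) = 22546*(184408641/832) = 2078838609993/416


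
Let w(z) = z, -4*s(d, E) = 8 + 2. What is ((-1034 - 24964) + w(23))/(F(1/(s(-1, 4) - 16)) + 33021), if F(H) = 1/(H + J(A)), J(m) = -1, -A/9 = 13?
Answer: -1013025/1287782 ≈ -0.78664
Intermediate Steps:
A = -117 (A = -9*13 = -117)
s(d, E) = -5/2 (s(d, E) = -(8 + 2)/4 = -¼*10 = -5/2)
F(H) = 1/(-1 + H) (F(H) = 1/(H - 1) = 1/(-1 + H))
((-1034 - 24964) + w(23))/(F(1/(s(-1, 4) - 16)) + 33021) = ((-1034 - 24964) + 23)/(1/(-1 + 1/(-5/2 - 16)) + 33021) = (-25998 + 23)/(1/(-1 + 1/(-37/2)) + 33021) = -25975/(1/(-1 - 2/37) + 33021) = -25975/(1/(-39/37) + 33021) = -25975/(-37/39 + 33021) = -25975/1287782/39 = -25975*39/1287782 = -1013025/1287782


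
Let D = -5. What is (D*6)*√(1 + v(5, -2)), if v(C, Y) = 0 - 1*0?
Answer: -30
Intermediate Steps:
v(C, Y) = 0 (v(C, Y) = 0 + 0 = 0)
(D*6)*√(1 + v(5, -2)) = (-5*6)*√(1 + 0) = -30*√1 = -30*1 = -30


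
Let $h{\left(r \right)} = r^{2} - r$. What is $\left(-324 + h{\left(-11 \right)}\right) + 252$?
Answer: $60$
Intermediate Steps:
$\left(-324 + h{\left(-11 \right)}\right) + 252 = \left(-324 - 11 \left(-1 - 11\right)\right) + 252 = \left(-324 - -132\right) + 252 = \left(-324 + 132\right) + 252 = -192 + 252 = 60$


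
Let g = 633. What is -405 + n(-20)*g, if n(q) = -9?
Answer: -6102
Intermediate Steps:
-405 + n(-20)*g = -405 - 9*633 = -405 - 5697 = -6102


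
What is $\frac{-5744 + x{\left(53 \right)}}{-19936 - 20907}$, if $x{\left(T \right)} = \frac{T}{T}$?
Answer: $\frac{5743}{40843} \approx 0.14061$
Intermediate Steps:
$x{\left(T \right)} = 1$
$\frac{-5744 + x{\left(53 \right)}}{-19936 - 20907} = \frac{-5744 + 1}{-19936 - 20907} = - \frac{5743}{-40843} = \left(-5743\right) \left(- \frac{1}{40843}\right) = \frac{5743}{40843}$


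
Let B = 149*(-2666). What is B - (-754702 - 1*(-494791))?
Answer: -137323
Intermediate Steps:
B = -397234
B - (-754702 - 1*(-494791)) = -397234 - (-754702 - 1*(-494791)) = -397234 - (-754702 + 494791) = -397234 - 1*(-259911) = -397234 + 259911 = -137323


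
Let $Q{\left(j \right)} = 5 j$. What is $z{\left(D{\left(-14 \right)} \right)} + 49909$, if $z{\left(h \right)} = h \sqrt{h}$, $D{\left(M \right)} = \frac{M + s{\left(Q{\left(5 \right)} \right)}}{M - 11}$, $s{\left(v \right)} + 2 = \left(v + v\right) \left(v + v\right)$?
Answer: $49909 - \frac{14904 i \sqrt{69}}{125} \approx 49909.0 - 990.42 i$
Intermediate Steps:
$s{\left(v \right)} = -2 + 4 v^{2}$ ($s{\left(v \right)} = -2 + \left(v + v\right) \left(v + v\right) = -2 + 2 v 2 v = -2 + 4 v^{2}$)
$D{\left(M \right)} = \frac{2498 + M}{-11 + M}$ ($D{\left(M \right)} = \frac{M - \left(2 - 4 \left(5 \cdot 5\right)^{2}\right)}{M - 11} = \frac{M - \left(2 - 4 \cdot 25^{2}\right)}{-11 + M} = \frac{M + \left(-2 + 4 \cdot 625\right)}{-11 + M} = \frac{M + \left(-2 + 2500\right)}{-11 + M} = \frac{M + 2498}{-11 + M} = \frac{2498 + M}{-11 + M}$)
$z{\left(h \right)} = h^{\frac{3}{2}}$
$z{\left(D{\left(-14 \right)} \right)} + 49909 = \left(\frac{2498 - 14}{-11 - 14}\right)^{\frac{3}{2}} + 49909 = \left(\frac{1}{-25} \cdot 2484\right)^{\frac{3}{2}} + 49909 = \left(\left(- \frac{1}{25}\right) 2484\right)^{\frac{3}{2}} + 49909 = \left(- \frac{2484}{25}\right)^{\frac{3}{2}} + 49909 = - \frac{14904 i \sqrt{69}}{125} + 49909 = 49909 - \frac{14904 i \sqrt{69}}{125}$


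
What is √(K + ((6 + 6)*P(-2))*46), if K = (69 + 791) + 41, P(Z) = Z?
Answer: I*√203 ≈ 14.248*I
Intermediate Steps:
K = 901 (K = 860 + 41 = 901)
√(K + ((6 + 6)*P(-2))*46) = √(901 + ((6 + 6)*(-2))*46) = √(901 + (12*(-2))*46) = √(901 - 24*46) = √(901 - 1104) = √(-203) = I*√203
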